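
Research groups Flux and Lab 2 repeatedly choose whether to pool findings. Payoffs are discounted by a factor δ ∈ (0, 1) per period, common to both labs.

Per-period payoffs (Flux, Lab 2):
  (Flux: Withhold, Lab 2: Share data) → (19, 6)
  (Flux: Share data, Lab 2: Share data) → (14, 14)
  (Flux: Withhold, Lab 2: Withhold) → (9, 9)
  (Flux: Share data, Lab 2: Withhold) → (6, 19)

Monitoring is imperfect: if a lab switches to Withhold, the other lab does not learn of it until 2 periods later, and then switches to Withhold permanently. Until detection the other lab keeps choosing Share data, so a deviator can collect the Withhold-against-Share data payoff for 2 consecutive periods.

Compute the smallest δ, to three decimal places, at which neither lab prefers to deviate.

0.707

Deviating for the 2 undetected periods gains 19−14 = 5 per period over cooperation, then loses 14−9 = 5 per period forever once punishment starts.
Gain: 5(1 + δ + … + δ^1); loss: 5·δ^2/(1−δ).
No profitable deviation ⇔ 5(1−δ^2) ≤ 5·δ^2, i.e. δ^2 ≥ 5/(5+5) = 1/2.
Hence δ ≥ (1/2)^(1/2) ≈ 0.707.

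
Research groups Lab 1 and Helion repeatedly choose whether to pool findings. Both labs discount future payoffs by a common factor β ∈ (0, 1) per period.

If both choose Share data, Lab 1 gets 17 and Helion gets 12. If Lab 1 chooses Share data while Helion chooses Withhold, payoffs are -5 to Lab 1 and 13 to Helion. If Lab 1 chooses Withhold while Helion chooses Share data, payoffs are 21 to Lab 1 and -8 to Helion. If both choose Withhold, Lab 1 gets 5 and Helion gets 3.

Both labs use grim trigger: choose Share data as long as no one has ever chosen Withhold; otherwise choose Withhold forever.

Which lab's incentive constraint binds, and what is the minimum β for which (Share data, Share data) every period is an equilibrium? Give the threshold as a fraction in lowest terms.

Lab 1; β ≥ 1/4

Lab 1: cooperation gives 17 each period; deviation gives 21 once then 5 forever.
  17/(1−β) ≥ 21 + 5β/(1−β) ⇒ β ≥ 4/16 = 1/4.
Helion: cooperation gives 12 each period; deviation gives 13 once then 3 forever.
  β ≥ 1/10.
Both must hold, so the binding constraint is Lab 1's: β ≥ 1/4.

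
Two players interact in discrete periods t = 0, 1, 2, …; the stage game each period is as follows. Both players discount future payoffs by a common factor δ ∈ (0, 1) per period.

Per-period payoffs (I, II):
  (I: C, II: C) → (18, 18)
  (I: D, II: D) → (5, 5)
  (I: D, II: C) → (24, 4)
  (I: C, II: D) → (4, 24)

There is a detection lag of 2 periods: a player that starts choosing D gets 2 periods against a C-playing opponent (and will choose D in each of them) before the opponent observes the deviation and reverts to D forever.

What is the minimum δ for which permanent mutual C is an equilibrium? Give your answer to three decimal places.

A deviator earns 24 for 2 periods, then 5 forever; cooperating earns 18 forever. Multiplying the IC by (1−δ):
18 ≥ 24(1−δ^2) + 5δ^2, so 19·δ^2 ≥ 6 and δ^2 ≥ 6/19.
δ ≥ (6/19)^(1/2) ≈ 0.562.

0.562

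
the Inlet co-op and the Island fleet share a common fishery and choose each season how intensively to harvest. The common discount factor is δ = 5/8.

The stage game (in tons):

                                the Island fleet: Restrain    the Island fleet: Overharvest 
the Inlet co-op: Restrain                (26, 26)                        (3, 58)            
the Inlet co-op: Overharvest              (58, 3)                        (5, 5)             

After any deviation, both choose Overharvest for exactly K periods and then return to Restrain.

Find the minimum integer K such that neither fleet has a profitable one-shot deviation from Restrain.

6

Need Σ_{k=1}^{K} δ^k ≥ (58−26)/(26−5) = 1.5238 at δ = 5/8.
At K = 5 the sum is 1.5077 < 1.5238; at K = 6 it is 1.5673 ≥ 1.5238.
So the minimum punishment length is K = 6.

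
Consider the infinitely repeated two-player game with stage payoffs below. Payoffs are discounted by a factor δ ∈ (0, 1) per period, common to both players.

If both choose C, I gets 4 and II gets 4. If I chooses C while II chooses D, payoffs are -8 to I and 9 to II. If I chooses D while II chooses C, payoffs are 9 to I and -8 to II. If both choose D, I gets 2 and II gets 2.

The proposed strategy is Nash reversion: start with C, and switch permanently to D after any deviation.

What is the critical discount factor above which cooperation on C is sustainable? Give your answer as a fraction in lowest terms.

4/(1−δ) ≥ 9 + 2δ/(1−δ)
4 ≥ 9 − 7δ
δ ≥ 5/7.

5/7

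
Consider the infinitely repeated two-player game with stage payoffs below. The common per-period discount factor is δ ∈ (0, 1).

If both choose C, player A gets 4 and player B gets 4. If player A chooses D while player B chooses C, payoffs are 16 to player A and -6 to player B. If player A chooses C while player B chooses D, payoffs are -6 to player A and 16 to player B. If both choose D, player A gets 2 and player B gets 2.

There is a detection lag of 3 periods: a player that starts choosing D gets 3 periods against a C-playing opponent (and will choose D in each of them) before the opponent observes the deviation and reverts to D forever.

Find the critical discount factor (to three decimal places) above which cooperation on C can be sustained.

0.950

The best deviation is to choose D for all 3 undetected periods, earning 16 each, then 2 forever once detected.
Deviation value: 16(1−δ^3)/(1−δ) + 2δ^3/(1−δ); cooperation value: 4/(1−δ).
IC: 4 ≥ 16(1−δ^3) + 2δ^3 = 16 − 14δ^3.
So δ^3 ≥ 12/14 = 6/7, giving δ ≥ (6/7)^(1/3) ≈ 0.950.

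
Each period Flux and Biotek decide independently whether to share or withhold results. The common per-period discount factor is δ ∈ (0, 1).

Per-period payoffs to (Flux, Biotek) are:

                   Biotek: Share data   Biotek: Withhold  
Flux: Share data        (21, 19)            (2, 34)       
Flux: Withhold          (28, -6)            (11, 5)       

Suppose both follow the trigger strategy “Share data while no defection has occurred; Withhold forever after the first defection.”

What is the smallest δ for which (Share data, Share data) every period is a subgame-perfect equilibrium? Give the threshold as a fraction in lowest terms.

Flux: cooperation gives 21 each period; deviation gives 28 once then 11 forever.
  21/(1−δ) ≥ 28 + 11δ/(1−δ) ⇒ δ ≥ 7/17.
Biotek: cooperation gives 19 each period; deviation gives 34 once then 5 forever.
  δ ≥ 15/29.
Both must hold, so the binding constraint is Biotek's: δ ≥ 15/29.

15/29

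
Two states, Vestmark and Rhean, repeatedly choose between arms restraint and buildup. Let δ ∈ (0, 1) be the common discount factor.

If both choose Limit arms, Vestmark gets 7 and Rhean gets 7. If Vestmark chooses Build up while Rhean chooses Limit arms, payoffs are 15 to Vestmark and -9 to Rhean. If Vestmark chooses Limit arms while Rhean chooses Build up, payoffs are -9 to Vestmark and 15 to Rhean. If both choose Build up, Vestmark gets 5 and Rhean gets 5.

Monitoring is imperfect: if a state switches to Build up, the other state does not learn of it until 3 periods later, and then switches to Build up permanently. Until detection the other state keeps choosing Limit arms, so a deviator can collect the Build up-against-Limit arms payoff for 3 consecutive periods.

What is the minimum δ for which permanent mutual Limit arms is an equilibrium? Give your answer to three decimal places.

0.928

Deviating for the 3 undetected periods gains 15−7 = 8 per period over cooperation, then loses 7−5 = 2 per period forever once punishment starts.
Gain: 8(1 + δ + … + δ^2); loss: 2·δ^3/(1−δ).
No profitable deviation ⇔ 8(1−δ^3) ≤ 2·δ^3, i.e. δ^3 ≥ 8/(8+2) = 4/5.
Hence δ ≥ (4/5)^(1/3) ≈ 0.928.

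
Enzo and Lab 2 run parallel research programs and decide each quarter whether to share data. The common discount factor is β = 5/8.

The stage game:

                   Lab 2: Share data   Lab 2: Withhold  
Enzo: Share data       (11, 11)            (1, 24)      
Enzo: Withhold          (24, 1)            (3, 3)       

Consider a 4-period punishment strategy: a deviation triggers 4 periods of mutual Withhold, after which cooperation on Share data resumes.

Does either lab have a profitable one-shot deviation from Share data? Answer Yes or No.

Comparing payoff streams over the 5 periods until play realigns: cooperate → 11(1+β+…+β^4); deviate → 24 + 3(β+…+β^4).
Cooperation is sustained iff (11−3)(β+…+β^4) ≥ 24−11.
β+…+β^4 = 5/8·(1−(5/8)^4)/(1−5/8) = 1.4124, and (24−11)/(11−3) = 1.6250.
1.4124 < 1.6250, so cooperation is not sustainable.

Yes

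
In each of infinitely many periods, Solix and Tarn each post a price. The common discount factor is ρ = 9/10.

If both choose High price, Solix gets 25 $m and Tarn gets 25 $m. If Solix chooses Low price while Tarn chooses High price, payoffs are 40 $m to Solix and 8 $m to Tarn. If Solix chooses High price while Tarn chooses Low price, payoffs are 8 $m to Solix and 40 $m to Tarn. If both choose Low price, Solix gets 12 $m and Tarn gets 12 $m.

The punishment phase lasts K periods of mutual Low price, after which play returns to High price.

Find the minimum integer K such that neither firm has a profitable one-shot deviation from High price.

2

IC: ρ(1−ρ^K)/(1−ρ) ≥ (40−25)/(25−12) = 15/13.
With ρ = 9/10: need 1 − ρ^K ≥ 15/13·(1−9/10)/(9/10), i.e. ρ^K ≤ 0.8718.
Since (9/10)^1 = 0.9000 and (9/10)^2 = 0.8100, the smallest such K is 2.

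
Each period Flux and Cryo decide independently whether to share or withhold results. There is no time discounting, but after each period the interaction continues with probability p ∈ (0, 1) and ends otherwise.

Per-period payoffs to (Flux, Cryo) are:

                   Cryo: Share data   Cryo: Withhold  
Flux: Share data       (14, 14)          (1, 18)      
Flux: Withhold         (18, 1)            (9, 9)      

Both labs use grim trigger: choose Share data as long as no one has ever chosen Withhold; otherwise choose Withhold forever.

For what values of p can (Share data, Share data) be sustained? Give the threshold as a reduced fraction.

4/9

With no time discounting, the continuation probability p plays the role of the discount factor.
Grim-trigger IC: 14/(1−p) ≥ 18 + 9p/(1−p) ⇒ p ≥ (18−14)/(18−9) = 4/9.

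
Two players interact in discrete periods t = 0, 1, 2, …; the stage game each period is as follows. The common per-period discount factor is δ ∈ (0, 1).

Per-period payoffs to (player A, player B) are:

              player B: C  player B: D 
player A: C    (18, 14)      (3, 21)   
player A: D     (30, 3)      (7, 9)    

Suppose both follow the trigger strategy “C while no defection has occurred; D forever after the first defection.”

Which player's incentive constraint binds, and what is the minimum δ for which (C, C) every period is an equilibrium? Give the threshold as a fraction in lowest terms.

player A's threshold: (30−18)/(30−7) = 12/23.
player B's threshold: (21−14)/(21−9) = 7/12.
12/23 < 7/12, so player B binds and δ* = 7/12.

player B; δ ≥ 7/12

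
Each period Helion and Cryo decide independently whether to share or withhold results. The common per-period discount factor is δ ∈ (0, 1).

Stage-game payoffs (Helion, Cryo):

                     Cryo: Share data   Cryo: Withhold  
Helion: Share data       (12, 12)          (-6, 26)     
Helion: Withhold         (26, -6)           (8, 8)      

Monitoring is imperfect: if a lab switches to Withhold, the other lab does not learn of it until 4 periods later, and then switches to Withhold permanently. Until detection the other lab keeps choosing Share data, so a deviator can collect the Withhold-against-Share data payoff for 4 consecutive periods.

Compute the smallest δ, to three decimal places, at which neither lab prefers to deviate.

The best deviation is to choose Withhold for all 4 undetected periods, earning 26 each, then 8 forever once detected.
Deviation value: 26(1−δ^4)/(1−δ) + 8δ^4/(1−δ); cooperation value: 12/(1−δ).
IC: 12 ≥ 26(1−δ^4) + 8δ^4 = 26 − 18δ^4.
So δ^4 ≥ 14/18 = 7/9, giving δ ≥ (7/9)^(1/4) ≈ 0.939.

0.939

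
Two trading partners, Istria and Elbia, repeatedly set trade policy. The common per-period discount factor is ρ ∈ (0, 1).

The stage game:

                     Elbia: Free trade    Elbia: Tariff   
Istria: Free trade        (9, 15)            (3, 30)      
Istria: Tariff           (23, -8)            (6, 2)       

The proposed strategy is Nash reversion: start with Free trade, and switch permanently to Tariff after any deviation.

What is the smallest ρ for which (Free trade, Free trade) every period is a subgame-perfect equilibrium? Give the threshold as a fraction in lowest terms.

14/17

Istria's threshold: (23−9)/(23−6) = 14/17.
Elbia's threshold: (30−15)/(30−2) = 15/28.
14/17 > 15/28, so Istria binds and ρ* = 14/17.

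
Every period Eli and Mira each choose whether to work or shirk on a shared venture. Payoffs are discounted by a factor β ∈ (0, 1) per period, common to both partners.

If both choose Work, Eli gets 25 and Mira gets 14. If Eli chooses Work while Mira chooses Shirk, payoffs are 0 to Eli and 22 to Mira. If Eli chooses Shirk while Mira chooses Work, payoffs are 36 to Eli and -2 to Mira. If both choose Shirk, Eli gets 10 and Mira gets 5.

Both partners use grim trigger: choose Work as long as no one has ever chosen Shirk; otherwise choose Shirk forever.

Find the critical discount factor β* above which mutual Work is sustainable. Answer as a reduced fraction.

Eli's threshold: (36−25)/(36−10) = 11/26.
Mira's threshold: (22−14)/(22−5) = 8/17.
11/26 < 8/17, so Mira binds and β* = 8/17.

8/17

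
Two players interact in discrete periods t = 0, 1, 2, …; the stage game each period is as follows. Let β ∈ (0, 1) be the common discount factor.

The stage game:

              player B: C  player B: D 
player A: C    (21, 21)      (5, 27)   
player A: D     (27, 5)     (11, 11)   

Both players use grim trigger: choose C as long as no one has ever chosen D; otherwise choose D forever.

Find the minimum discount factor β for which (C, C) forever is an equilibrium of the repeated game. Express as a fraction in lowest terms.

3/8

Cooperation forever yields 21 each period: 21/(1−β).
Deviating yields 27 once, then 11 forever: 27 + 11β/(1−β).
No profitable deviation requires 21/(1−β) ≥ 27 + 11β/(1−β).
Multiplying by (1−β): 21 ≥ 27(1−β) + 11β = 27 − 16β.
So 16β ≥ 6, i.e. β ≥ 6/16 = 3/8.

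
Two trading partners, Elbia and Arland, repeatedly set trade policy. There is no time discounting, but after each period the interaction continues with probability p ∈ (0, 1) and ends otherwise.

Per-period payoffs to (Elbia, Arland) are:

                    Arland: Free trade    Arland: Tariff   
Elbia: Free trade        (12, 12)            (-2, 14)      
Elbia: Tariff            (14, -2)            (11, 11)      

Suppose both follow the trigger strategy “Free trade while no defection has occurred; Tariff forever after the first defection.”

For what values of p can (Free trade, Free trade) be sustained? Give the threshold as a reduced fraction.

With no time discounting, the continuation probability p plays the role of the discount factor.
Grim-trigger IC: 12/(1−p) ≥ 14 + 11p/(1−p) ⇒ p ≥ (14−12)/(14−11) = 2/3.

2/3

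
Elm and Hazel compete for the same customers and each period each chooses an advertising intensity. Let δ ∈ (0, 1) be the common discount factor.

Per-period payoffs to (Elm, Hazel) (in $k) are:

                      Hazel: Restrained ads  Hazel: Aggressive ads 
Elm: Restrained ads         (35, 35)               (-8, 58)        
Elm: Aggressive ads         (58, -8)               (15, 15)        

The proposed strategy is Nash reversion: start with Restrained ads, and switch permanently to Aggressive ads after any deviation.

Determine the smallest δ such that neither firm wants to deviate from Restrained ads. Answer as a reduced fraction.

23/43

Cooperation forever yields 35 each period: 35/(1−δ).
Deviating yields 58 once, then 15 forever: 58 + 15δ/(1−δ).
No profitable deviation requires 35/(1−δ) ≥ 58 + 15δ/(1−δ).
Multiplying by (1−δ): 35 ≥ 58(1−δ) + 15δ = 58 − 43δ.
So 43δ ≥ 23, i.e. δ ≥ 23/43.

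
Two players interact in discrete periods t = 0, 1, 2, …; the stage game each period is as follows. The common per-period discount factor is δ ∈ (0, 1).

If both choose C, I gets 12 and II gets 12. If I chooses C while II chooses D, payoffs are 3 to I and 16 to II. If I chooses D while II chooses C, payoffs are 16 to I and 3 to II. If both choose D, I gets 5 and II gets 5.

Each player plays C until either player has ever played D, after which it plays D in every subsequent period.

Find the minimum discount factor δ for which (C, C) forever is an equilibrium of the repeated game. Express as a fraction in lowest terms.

Under grim trigger the critical discount factor is (T−C)/(T−P) with T = 16, C = 12, P = 5.
δ* = (16−12)/(16−5) = 4/11.

4/11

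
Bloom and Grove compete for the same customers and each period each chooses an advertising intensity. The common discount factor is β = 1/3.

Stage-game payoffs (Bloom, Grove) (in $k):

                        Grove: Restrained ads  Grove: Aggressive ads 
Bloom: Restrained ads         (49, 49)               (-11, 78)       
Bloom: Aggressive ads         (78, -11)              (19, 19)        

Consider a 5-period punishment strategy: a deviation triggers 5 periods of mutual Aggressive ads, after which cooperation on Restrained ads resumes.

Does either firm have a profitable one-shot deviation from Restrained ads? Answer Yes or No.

Yes

Comparing payoff streams over the 6 periods until play realigns: cooperate → 49(1+β+…+β^5); deviate → 78 + 19(β+…+β^5).
Cooperation is sustained iff (49−19)(β+…+β^5) ≥ 78−49.
β+…+β^5 = 1/3·(1−(1/3)^5)/(1−1/3) = 0.4979, and (78−49)/(49−19) = 0.9667.
0.4979 < 0.9667, so cooperation is not sustainable.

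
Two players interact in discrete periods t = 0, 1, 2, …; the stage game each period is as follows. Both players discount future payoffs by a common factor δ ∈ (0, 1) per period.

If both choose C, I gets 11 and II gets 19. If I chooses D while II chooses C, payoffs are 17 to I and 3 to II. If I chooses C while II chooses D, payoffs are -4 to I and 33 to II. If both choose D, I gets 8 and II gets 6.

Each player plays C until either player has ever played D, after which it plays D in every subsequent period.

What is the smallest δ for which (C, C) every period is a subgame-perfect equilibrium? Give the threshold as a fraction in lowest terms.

I's threshold: (17−11)/(17−8) = 2/3.
II's threshold: (33−19)/(33−6) = 14/27.
2/3 > 14/27, so I binds and δ* = 2/3.

2/3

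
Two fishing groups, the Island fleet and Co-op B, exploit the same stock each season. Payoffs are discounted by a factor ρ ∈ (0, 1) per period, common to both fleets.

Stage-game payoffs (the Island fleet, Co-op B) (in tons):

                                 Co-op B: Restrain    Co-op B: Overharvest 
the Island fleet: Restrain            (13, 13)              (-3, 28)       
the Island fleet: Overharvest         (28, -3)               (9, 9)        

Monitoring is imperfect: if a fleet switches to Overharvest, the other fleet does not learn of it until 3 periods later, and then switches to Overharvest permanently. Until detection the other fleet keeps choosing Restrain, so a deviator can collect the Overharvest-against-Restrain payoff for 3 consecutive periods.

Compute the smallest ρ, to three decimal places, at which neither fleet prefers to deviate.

0.924

The best deviation is to choose Overharvest for all 3 undetected periods, earning 28 each, then 9 forever once detected.
Deviation value: 28(1−ρ^3)/(1−ρ) + 9ρ^3/(1−ρ); cooperation value: 13/(1−ρ).
IC: 13 ≥ 28(1−ρ^3) + 9ρ^3 = 28 − 19ρ^3.
So ρ^3 ≥ 15/19, giving ρ ≥ (15/19)^(1/3) ≈ 0.924.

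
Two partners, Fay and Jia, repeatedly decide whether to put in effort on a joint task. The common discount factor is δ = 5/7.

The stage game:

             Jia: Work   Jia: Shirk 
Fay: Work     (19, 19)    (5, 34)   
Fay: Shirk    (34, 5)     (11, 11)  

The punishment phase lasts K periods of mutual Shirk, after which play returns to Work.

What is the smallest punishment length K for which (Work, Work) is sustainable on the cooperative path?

5

Need Σ_{k=1}^{K} δ^k ≥ (34−19)/(19−11) = 1.8750 at δ = 5/7.
At K = 4 the sum is 1.8492 < 1.8750; at K = 5 it is 2.0352 ≥ 1.8750.
So the minimum punishment length is K = 5.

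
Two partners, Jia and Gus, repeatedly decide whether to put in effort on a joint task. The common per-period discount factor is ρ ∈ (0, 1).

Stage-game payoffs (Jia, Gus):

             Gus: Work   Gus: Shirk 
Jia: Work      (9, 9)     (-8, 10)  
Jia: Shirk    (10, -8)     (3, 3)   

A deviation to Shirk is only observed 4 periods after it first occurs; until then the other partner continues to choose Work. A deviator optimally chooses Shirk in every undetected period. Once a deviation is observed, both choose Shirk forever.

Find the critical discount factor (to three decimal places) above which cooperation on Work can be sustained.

0.615

Deviating for the 4 undetected periods gains 10−9 = 1 per period over cooperation, then loses 9−3 = 6 per period forever once punishment starts.
Gain: 1(1 + ρ + … + ρ^3); loss: 6·ρ^4/(1−ρ).
No profitable deviation ⇔ 1(1−ρ^4) ≤ 6·ρ^4, i.e. ρ^4 ≥ 1/(1+6) = 1/7.
Hence ρ ≥ (1/7)^(1/4) ≈ 0.615.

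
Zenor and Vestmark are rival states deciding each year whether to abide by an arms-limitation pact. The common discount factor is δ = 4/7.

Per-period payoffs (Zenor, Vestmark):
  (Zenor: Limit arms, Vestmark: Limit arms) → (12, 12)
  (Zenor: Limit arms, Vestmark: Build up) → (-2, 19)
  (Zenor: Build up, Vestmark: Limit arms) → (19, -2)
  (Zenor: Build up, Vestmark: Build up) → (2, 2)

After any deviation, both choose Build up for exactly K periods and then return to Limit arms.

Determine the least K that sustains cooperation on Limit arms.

2

Need Σ_{k=1}^{K} δ^k ≥ (19−12)/(12−2) = 0.7000 at δ = 4/7.
At K = 1 the sum is 0.5714 < 0.7000; at K = 2 it is 0.8980 ≥ 0.7000.
So the minimum punishment length is K = 2.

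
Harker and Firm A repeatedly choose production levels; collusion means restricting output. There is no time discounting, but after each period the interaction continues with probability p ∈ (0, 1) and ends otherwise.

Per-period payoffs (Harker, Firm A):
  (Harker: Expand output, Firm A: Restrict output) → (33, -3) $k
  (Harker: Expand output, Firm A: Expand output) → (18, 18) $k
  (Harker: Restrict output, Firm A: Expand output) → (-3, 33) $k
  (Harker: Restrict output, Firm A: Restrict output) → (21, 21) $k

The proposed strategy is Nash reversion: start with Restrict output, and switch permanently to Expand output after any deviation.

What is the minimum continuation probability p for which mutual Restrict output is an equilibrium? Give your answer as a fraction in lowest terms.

With no time discounting, the continuation probability p plays the role of the discount factor.
Grim-trigger IC: 21/(1−p) ≥ 33 + 18p/(1−p) ⇒ p ≥ (33−21)/(33−18) = 4/5.

4/5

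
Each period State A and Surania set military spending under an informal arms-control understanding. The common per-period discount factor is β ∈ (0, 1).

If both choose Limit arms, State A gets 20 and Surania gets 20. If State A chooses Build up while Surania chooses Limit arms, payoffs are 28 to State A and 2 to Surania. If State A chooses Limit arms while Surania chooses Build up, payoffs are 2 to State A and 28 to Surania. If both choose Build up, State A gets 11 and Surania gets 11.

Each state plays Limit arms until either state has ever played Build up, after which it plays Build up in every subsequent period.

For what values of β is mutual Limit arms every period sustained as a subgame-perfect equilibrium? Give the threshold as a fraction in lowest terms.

8/17

One-period gain from deviating is 28 − 20 = 8. The loss is 20 − 11 = 9 in every subsequent period, with present value 9·β/(1−β).
Deviation is unprofitable when 9·β/(1−β) ≥ 8, i.e. β/(1−β) ≥ 8/9.
Equivalently β ≥ 8/(8+9) = 8/17.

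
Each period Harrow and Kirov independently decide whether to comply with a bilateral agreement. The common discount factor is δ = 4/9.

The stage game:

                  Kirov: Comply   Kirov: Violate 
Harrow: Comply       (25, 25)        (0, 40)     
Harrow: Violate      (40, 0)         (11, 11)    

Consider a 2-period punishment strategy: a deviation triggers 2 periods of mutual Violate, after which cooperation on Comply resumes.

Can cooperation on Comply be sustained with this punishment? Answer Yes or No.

IC: δ+…+δ^2 ≥ (40−25)/(25−11) = 15/14.
At δ = 4/9: partial sum = 0.6420 < 1.0714. Cooperation not sustainable.

No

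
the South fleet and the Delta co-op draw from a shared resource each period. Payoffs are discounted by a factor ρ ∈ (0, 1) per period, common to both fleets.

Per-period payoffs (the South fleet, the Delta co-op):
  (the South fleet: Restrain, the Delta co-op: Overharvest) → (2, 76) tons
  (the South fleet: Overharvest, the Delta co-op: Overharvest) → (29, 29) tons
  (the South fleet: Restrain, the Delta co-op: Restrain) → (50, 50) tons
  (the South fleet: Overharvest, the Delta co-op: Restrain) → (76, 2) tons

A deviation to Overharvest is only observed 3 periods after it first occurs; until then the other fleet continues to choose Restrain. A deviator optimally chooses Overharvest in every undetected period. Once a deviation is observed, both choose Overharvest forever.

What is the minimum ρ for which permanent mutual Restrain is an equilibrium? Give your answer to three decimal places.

0.821

A deviator earns 76 for 3 periods, then 29 forever; cooperating earns 50 forever. Multiplying the IC by (1−ρ):
50 ≥ 76(1−ρ^3) + 29ρ^3, so 47·ρ^3 ≥ 26 and ρ^3 ≥ 26/47.
ρ ≥ (26/47)^(1/3) ≈ 0.821.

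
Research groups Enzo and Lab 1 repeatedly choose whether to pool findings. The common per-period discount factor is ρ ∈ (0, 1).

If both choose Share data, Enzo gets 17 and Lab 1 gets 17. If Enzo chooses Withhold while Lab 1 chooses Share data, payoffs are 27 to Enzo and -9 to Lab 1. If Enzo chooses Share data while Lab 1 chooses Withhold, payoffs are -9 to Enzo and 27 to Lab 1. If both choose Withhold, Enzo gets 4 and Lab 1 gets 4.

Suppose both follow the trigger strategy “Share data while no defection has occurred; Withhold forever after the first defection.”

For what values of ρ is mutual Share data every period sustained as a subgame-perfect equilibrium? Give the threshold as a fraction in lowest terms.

10/23

One-period gain from deviating is 27 − 17 = 10. The loss is 17 − 4 = 13 in every subsequent period, with present value 13·ρ/(1−ρ).
Deviation is unprofitable when 13·ρ/(1−ρ) ≥ 10, i.e. ρ/(1−ρ) ≥ 10/13.
Equivalently ρ ≥ 10/(10+13) = 10/23.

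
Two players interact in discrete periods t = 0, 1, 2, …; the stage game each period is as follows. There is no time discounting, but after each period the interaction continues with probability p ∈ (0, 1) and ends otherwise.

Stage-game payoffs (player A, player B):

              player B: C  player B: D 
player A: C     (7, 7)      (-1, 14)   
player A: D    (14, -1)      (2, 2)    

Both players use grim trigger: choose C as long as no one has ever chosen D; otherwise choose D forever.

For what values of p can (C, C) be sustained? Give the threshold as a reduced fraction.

7/12

With no time discounting, the continuation probability p plays the role of the discount factor.
Grim-trigger IC: 7/(1−p) ≥ 14 + 2p/(1−p) ⇒ p ≥ (14−7)/(14−2) = 7/12.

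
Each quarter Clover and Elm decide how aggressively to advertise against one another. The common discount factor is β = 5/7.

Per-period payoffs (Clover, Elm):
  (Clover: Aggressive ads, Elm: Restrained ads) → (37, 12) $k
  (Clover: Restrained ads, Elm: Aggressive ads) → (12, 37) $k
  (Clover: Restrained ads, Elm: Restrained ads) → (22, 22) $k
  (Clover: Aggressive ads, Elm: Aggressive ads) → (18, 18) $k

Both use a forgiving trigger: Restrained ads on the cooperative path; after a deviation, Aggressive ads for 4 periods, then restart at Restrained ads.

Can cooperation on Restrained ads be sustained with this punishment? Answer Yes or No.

No

Comparing payoff streams over the 5 periods until play realigns: cooperate → 22(1+β+…+β^4); deviate → 37 + 18(β+…+β^4).
Cooperation is sustained iff (22−18)(β+…+β^4) ≥ 37−22.
β+…+β^4 = 5/7·(1−(5/7)^4)/(1−5/7) = 1.8492, and (37−22)/(22−18) = 3.7500.
1.8492 < 3.7500, so cooperation is not sustainable.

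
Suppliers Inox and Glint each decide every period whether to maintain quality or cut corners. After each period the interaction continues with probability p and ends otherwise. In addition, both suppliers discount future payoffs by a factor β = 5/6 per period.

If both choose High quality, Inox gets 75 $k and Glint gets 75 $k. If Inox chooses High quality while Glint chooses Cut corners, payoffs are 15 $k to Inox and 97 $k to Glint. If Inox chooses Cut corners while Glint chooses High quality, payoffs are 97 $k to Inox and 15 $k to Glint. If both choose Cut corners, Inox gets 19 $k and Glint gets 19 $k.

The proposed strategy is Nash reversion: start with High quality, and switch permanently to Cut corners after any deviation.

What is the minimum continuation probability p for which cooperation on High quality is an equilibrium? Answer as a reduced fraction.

Expected continuation weight on next period's payoff is β·p = 5/6·p, which plays the role of the discount factor.
Cooperation requires 5/6·p ≥ (97−75)/(97−19) = 11/39, hence p ≥ 22/65.

22/65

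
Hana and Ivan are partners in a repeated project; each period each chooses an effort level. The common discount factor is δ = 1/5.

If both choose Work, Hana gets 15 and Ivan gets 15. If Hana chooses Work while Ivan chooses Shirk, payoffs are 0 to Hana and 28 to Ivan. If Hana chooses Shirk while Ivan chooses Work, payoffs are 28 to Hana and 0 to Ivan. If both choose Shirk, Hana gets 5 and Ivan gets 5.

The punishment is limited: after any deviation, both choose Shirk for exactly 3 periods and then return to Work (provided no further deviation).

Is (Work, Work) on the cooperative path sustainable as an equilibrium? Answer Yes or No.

No

A one-shot deviation gives 28 now, then 5 for 3 periods, then back to 15.
Gain from deviating: (28−15) today; loss: (15−5) in each of the next 3 periods.
No-deviation condition: (15−5)(δ+…+δ^3) ≥ 28−15, i.e. δ+…+δ^3 ≥ 13/10.
At δ = 1/5: δ+…+δ^3 = 0.2480 < 1.3000.
So cooperation is not sustainable.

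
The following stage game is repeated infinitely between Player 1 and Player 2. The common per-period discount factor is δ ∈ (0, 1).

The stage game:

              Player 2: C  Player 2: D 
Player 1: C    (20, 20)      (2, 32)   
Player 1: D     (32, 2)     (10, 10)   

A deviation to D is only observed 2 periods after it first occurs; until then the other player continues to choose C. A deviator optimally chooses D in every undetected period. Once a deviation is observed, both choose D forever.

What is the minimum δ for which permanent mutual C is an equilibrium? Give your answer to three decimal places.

The best deviation is to choose D for all 2 undetected periods, earning 32 each, then 10 forever once detected.
Deviation value: 32(1−δ^2)/(1−δ) + 10δ^2/(1−δ); cooperation value: 20/(1−δ).
IC: 20 ≥ 32(1−δ^2) + 10δ^2 = 32 − 22δ^2.
So δ^2 ≥ 12/22 = 6/11, giving δ ≥ (6/11)^(1/2) ≈ 0.739.

0.739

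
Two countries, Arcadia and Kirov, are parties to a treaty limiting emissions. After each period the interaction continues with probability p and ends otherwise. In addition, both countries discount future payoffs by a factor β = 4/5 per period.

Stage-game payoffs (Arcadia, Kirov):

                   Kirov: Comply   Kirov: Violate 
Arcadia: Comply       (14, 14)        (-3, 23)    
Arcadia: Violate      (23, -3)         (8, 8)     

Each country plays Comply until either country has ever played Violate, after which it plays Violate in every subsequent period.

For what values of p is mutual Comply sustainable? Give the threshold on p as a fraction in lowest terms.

With continuation probability p and discount β, the effective per-period discount factor is βp.
Grim-trigger IC: βp ≥ (23−14)/(23−8) = 3/5.
So p ≥ (3/5)/(4/5) = 3/4.

3/4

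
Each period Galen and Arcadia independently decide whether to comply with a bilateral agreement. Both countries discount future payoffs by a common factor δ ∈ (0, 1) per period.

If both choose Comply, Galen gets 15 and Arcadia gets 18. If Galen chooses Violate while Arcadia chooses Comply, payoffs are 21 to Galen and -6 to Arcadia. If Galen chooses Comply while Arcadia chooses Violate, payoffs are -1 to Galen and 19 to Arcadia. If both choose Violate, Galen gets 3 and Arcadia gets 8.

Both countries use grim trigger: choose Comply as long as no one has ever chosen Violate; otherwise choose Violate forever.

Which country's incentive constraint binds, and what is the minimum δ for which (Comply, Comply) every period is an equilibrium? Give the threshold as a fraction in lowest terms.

For Galen: deviation gain 21−15 = 6, per-period punishment loss 15−3 = 12. IC gives δ ≥ 6/18 = 1/3.
For Arcadia: gain 1, loss 10 per period, so δ ≥ 1/11.
The tighter constraint is Galen's, so cooperation needs δ ≥ 1/3.

Galen; δ ≥ 1/3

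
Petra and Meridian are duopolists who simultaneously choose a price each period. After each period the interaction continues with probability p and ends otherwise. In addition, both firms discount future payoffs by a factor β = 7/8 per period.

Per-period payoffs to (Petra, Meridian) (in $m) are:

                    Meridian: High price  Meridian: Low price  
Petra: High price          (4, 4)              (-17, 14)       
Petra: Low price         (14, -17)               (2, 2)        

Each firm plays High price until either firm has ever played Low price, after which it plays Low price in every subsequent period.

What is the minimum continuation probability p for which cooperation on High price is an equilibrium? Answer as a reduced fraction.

20/21

With continuation probability p and discount β, the effective per-period discount factor is βp.
Grim-trigger IC: βp ≥ (14−4)/(14−2) = 5/6.
So p ≥ (5/6)/(7/8) = 20/21.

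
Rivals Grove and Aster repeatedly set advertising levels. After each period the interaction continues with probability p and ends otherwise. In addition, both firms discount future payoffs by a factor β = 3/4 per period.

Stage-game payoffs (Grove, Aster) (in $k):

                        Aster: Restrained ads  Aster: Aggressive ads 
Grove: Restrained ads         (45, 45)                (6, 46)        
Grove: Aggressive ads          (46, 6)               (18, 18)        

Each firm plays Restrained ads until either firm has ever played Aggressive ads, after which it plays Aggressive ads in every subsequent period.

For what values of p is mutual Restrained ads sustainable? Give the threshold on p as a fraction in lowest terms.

1/21

With continuation probability p and discount β, the effective per-period discount factor is βp.
Grim-trigger IC: βp ≥ (46−45)/(46−18) = 1/28.
So p ≥ (1/28)/(3/4) = 1/21.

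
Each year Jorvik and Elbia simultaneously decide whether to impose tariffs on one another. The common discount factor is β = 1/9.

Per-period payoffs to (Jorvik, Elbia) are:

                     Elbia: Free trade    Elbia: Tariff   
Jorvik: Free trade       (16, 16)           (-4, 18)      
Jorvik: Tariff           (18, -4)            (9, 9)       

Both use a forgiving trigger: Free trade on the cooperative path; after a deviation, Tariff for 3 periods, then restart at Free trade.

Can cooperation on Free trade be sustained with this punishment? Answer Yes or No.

No

A one-shot deviation gives 18 now, then 9 for 3 periods, then back to 16.
Gain from deviating: (18−16) today; loss: (16−9) in each of the next 3 periods.
No-deviation condition: (16−9)(β+…+β^3) ≥ 18−16, i.e. β+…+β^3 ≥ 2/7.
At β = 1/9: β+…+β^3 = 0.1248 < 0.2857.
So cooperation is not sustainable.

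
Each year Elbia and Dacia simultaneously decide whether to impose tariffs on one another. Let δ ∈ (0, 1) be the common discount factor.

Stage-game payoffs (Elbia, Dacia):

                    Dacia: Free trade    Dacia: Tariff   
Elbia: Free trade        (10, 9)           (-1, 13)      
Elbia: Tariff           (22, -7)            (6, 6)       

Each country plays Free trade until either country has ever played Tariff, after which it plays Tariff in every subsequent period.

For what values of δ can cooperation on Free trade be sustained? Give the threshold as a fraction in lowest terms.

Elbia: cooperation gives 10 each period; deviation gives 22 once then 6 forever.
  10/(1−δ) ≥ 22 + 6δ/(1−δ) ⇒ δ ≥ 12/16 = 3/4.
Dacia: cooperation gives 9 each period; deviation gives 13 once then 6 forever.
  δ ≥ 4/7.
Both must hold, so the binding constraint is Elbia's: δ ≥ 3/4.

3/4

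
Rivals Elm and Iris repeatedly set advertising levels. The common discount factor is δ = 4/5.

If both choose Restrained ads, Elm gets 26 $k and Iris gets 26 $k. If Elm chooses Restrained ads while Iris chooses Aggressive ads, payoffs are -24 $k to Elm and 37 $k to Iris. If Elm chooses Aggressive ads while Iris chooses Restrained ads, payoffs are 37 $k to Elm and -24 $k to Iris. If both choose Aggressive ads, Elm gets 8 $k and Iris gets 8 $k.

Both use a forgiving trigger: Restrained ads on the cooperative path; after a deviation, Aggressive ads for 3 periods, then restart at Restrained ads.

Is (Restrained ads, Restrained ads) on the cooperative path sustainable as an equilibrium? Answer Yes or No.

A one-shot deviation gives 37 now, then 8 for 3 periods, then back to 26.
Gain from deviating: (37−26) today; loss: (26−8) in each of the next 3 periods.
No-deviation condition: (26−8)(δ+…+δ^3) ≥ 37−26, i.e. δ+…+δ^3 ≥ 11/18.
At δ = 4/5: δ+…+δ^3 = 1.9520 ≥ 0.6111.
So cooperation is sustainable.

Yes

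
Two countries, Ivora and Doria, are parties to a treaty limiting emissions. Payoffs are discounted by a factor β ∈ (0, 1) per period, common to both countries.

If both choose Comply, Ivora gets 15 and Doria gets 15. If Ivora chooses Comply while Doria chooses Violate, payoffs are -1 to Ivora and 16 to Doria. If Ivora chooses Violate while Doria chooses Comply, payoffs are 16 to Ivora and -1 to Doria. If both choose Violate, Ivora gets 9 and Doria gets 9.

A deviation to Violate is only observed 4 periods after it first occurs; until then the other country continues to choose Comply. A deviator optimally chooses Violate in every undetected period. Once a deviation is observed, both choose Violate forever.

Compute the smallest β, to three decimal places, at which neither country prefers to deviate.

The best deviation is to choose Violate for all 4 undetected periods, earning 16 each, then 9 forever once detected.
Deviation value: 16(1−β^4)/(1−β) + 9β^4/(1−β); cooperation value: 15/(1−β).
IC: 15 ≥ 16(1−β^4) + 9β^4 = 16 − 7β^4.
So β^4 ≥ 1/7, giving β ≥ (1/7)^(1/4) ≈ 0.615.

0.615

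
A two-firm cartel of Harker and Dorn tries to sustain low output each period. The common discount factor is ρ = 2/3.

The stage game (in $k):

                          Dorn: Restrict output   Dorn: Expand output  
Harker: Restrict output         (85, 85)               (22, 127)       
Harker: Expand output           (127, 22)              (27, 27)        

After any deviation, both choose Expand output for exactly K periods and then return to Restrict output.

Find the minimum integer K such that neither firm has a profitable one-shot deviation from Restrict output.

No profitable deviation requires (85−27)(ρ+…+ρ^K) ≥ 127−85, i.e. ρ+…+ρ^K ≥ 21/29 ≈ 0.7241.
With ρ = 2/3, the partial sums are K=1: 0.6667, K=2: 1.1111.
K = 2 is the first length at which the sum reaches 0.7241.

2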